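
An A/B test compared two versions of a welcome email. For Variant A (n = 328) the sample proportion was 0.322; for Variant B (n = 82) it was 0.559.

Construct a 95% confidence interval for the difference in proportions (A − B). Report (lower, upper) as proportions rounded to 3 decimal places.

Each SE is √(p̂(1−p̂)/n): √(0.3220·0.6780/328) = 0.02580 and √(0.5590·0.4410/82) = 0.05483.
SE(p̂₁ − p̂₂) = √(SE₁² + SE₂²) = √(0.00066564 + 0.0030063289) = 0.06060, since the two samples are independent.
At 95% confidence z* = 1.960; margin = 1.960 × 0.06060 = 0.11878.
The difference is 0.3220 − 0.5590 = -0.2370, so the interval is -0.2370 ± 0.11878 = (-0.356, -0.118).

(-0.356, -0.118)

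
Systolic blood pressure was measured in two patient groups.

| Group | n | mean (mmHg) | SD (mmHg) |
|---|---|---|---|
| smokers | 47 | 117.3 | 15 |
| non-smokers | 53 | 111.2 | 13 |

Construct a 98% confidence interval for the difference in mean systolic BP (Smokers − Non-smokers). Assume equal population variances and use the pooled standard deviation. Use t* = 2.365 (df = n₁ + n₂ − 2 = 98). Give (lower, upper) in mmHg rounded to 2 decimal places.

s_p = √[((n₁−1)s₁² + (n₂−1)s₂²)/(n₁+n₂−2)] = √[(46·15² + 52·13²)/98] = 13.9745.
SE = 13.9745·√(1/47 + 1/53) = 2.7999.
With t* = 2.365, margin = 2.365 × 2.7999 = 6.6218.
x̄₁ − x̄₂ = 117.3 − 111.2 = 6.1000; interval 6.1000 ± 6.6218 = (-0.52, 12.72).

(-0.52, 12.72)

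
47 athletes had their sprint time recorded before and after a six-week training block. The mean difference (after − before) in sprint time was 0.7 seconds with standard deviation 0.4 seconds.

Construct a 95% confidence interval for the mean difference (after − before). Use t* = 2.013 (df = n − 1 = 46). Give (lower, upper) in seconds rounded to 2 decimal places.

Paired design: SE = s_d/√n = 0.4/√47 = 0.0583.
t* = 2.013; margin of error = 2.013 × 0.0583 = 0.1174.
0.7 ± 0.1174 → (0.58, 0.82).

(0.58, 0.82)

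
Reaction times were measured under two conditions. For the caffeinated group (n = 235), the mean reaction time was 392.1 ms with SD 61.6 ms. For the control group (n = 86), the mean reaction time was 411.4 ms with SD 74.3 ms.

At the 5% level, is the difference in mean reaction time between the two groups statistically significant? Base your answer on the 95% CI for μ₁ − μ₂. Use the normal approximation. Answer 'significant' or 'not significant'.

significant

Per-group SEs: s₁/√n₁ = 61.6/√235 = 4.0183, s₂/√n₂ = 74.3/√86 = 8.0120.
Unpooled SE of the difference: √(16.14673489 + 64.192144) = 8.9632.
Margin of error = z* · SE = 1.960 × 8.9632 = 17.5679.
x̄₁ − x̄₂ = 392.1 − 411.4 = -19.3000.
CI: -19.3000 ± 17.5679 = (-36.8679, -1.7321).
The interval (-36.8679, -1.7321) does not contain 0, so the difference is significant.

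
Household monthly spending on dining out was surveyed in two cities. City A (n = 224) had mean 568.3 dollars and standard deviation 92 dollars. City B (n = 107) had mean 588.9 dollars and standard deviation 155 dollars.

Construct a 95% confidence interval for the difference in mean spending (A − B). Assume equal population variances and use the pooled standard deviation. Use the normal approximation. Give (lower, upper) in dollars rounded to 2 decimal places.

Pooled variance s_p² = [223·92² + 106·155²] / (224+107−2) = 13477.5745, so s_p = 116.0930.
SE_diff = s_p·√(1/n₁ + 1/n₂) = 116.0930·√(1/224 + 1/107) = 13.6428.
z* = 1.960; margin = 1.960 × 13.6428 = 26.7399.
Difference = 568.3 − 588.9 = -20.6000.
-20.6000 ± 26.7399 → (-47.34, 6.14).

(-47.34, 6.14)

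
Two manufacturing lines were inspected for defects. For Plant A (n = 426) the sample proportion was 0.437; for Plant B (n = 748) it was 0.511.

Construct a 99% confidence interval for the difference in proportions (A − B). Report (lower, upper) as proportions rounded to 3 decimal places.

The two standard errors are √(0.4370×0.5630/426) = 0.02403 and √(0.5110×0.4890/748) = 0.01828.
Because the samples are independent, SE_diff = √(0.02403² + 0.01828²) = 0.03019.
Using z* = 2.576 for 99%, ME = 2.576 × 0.03019 = 0.07777.
p̂₁ − p̂₂ = -0.0740; interval -0.0740 ± 0.07777 gives (-0.152, 0.004).

(-0.152, 0.004)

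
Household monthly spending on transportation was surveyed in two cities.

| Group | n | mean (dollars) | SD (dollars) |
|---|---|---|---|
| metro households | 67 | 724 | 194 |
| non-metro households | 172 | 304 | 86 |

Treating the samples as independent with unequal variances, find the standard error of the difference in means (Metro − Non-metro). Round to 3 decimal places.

24.591

Standard errors of each mean: 194/√67 = 23.7009 and 86/√172 = 6.5574.
SE(x̄₁ − x̄₂) = √(23.7009² + 6.5574²) = 24.5913 for independent samples with unequal variances.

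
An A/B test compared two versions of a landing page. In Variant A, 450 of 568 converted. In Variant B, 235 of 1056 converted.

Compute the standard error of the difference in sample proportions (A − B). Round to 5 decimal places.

Sample proportions: 450/568 = 0.7923, 235/1056 = 0.2225.
Each SE is √(p̂(1−p̂)/n): √(0.7923·0.2077/568) = 0.01702 and √(0.2225·0.7775/1056) = 0.01280.
SE(p̂₁ − p̂₂) = √(SE₁² + SE₂²) = √(0.0002896804 + 0.00016384) = 0.02130, since the two samples are independent.

0.02130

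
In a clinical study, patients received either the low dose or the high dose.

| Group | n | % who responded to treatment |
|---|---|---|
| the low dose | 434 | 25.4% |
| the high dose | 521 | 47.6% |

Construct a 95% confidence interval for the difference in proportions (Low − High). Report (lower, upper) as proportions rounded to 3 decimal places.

(-0.281, -0.163)

The two standard errors are √(0.2540×0.7460/434) = 0.02089 and √(0.4760×0.5240/521) = 0.02188.
Because the samples are independent, SE_diff = √(0.02089² + 0.02188²) = 0.03025.
Using z* = 1.960 for 95%, ME = 1.960 × 0.03025 = 0.05929.
p̂₁ − p̂₂ = -0.2220; interval -0.2220 ± 0.05929 gives (-0.281, -0.163).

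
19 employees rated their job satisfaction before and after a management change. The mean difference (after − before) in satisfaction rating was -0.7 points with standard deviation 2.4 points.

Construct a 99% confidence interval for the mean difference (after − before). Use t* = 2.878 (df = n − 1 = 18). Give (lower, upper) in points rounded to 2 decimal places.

Paired design: SE = s_d/√n = 2.4/√19 = 0.5506.
t* = 2.878; margin of error = 2.878 × 0.5506 = 1.5846.
-0.7 ± 1.5846 → (-2.28, 0.88).

(-2.28, 0.88)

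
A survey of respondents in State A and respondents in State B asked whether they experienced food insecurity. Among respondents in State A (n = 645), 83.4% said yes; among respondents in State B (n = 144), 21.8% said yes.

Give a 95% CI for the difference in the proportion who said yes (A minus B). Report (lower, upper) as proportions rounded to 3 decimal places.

SE₁ = √(p̂₁(1−p̂₁)/n₁) = √(0.8340·0.1660/645) = 0.01465; SE₂ = √(0.2180·0.7820/144) = 0.03441.
Independent samples: SE of the difference = √(SE₁² + SE₂²) = √(0.0002146225 + 0.0011840481) = 0.03740.
z* for 95% confidence is 1.960, so the margin of error is 1.960 × 0.03740 = 0.07330.
Point estimate p̂₁ − p̂₂ = 0.8340 − 0.2180 = 0.6160.
0.6160 ± 0.07330 → (0.543, 0.689).

(0.543, 0.689)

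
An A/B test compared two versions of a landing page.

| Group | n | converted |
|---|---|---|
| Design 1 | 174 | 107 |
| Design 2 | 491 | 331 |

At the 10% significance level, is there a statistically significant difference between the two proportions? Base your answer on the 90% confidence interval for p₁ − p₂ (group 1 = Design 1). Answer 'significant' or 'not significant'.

p̂₁ = 107/174 = 0.6149 and p̂₂ = 331/491 = 0.6741.
SE₁ = √(p̂₁(1−p̂₁)/n₁) = √(0.6149·0.3851/174) = 0.03689; SE₂ = √(0.6741·0.3259/491) = 0.02115.
Independent samples: SE of the difference = √(SE₁² + SE₂²) = √(0.0013608721 + 0.0004473225) = 0.04252.
z* for 90% confidence is 1.645, so the margin of error is 1.645 × 0.04252 = 0.06995.
Point estimate p̂₁ − p̂₂ = 0.6149 − 0.6741 = -0.0592.
-0.0592 ± 0.06995 → (-0.12915, 0.01075).
The interval (-0.12915, 0.01075) contains 0, so the difference is not significant.

not significant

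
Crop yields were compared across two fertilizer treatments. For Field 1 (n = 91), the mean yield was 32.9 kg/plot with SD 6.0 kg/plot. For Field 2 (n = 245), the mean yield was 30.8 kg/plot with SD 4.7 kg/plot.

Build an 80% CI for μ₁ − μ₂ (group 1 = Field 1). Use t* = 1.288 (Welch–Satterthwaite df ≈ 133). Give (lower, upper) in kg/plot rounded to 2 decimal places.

Per-group SEs: s₁/√n₁ = 6.0/√91 = 0.6290, s₂/√n₂ = 4.7/√245 = 0.3003.
Unpooled SE of the difference: √(0.395641 + 0.09018009) = 0.6970.
Margin of error = t* · SE = 1.288 × 0.6970 = 0.8977.
x̄₁ − x̄₂ = 32.9 − 30.8 = 2.1000.
CI: 2.1000 ± 0.8977 = (1.20, 3.00).

(1.20, 3.00)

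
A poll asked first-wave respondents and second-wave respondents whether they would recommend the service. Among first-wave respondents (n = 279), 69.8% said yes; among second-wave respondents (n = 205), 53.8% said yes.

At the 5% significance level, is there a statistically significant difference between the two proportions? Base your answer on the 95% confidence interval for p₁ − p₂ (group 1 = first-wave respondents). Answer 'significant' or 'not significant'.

SE₁ = √(p̂₁(1−p̂₁)/n₁) = √(0.6980·0.3020/279) = 0.02749; SE₂ = √(0.5380·0.4620/205) = 0.03482.
Independent samples: SE of the difference = √(SE₁² + SE₂²) = √(0.0007557001 + 0.0012124324) = 0.04436.
z* for 95% confidence is 1.960, so the margin of error is 1.960 × 0.04436 = 0.08695.
Point estimate p̂₁ − p̂₂ = 0.6980 − 0.5380 = 0.1600.
0.1600 ± 0.08695 → (0.07305, 0.24695).
The interval (0.07305, 0.24695) does not contain 0, so the difference is significant.

significant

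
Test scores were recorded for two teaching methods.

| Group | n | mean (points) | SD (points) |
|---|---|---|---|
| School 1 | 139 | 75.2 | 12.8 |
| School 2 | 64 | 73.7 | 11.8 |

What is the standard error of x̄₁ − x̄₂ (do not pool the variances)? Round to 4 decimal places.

Per-group SEs: s₁/√n₁ = 12.8/√139 = 1.0857, s₂/√n₂ = 11.8/√64 = 1.4750.
Unpooled SE of the difference: √(1.17874449 + 2.175625) = 1.8315.

1.8315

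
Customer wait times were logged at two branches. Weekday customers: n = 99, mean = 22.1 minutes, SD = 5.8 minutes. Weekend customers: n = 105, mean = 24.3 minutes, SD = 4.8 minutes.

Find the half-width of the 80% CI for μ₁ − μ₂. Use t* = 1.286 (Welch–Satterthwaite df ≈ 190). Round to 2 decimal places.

SE₁ = s₁/√n₁ = 5.8/√99 = 0.5829; SE₂ = 4.8/√105 = 0.4684.
Independent samples, unequal variances: SE_diff = √(SE₁² + SE₂²) = √(0.33977241 + 0.21939856) = 0.7478.
t* = 1.286, so margin of error = 1.286 × 0.7478 = 0.9617.

0.96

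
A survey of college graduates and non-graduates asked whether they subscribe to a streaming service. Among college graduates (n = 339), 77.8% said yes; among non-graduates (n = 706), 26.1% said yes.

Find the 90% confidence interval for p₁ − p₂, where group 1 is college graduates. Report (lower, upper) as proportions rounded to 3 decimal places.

(0.471, 0.563)

The two standard errors are √(0.7780×0.2220/339) = 0.02257 and √(0.2610×0.7390/706) = 0.01653.
Because the samples are independent, SE_diff = √(0.02257² + 0.01653²) = 0.02798.
Using z* = 1.645 for 90%, ME = 1.645 × 0.02798 = 0.04603.
p̂₁ − p̂₂ = 0.5170; interval 0.5170 ± 0.04603 gives (0.471, 0.563).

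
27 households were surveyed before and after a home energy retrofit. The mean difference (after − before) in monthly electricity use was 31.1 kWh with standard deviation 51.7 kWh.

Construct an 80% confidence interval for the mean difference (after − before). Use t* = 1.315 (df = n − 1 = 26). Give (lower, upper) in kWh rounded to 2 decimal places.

(18.02, 44.18)

This is a matched-pairs design, so SE = s_d/√n = 51.7/√27 = 9.9497.
Margin = 1.315 × 9.9497 = 13.0839; the interval is 31.1 ± 13.0839 = (18.02, 44.18).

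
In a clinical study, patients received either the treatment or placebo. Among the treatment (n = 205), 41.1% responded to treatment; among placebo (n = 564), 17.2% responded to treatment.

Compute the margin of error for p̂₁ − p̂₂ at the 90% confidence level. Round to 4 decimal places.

The two standard errors are √(0.4110×0.5890/205) = 0.03436 and √(0.1720×0.8280/564) = 0.01589.
Because the samples are independent, SE_diff = √(0.03436² + 0.01589²) = 0.03786.
Using z* = 1.645 for 90%, ME = 1.645 × 0.03786 = 0.06228.

0.0623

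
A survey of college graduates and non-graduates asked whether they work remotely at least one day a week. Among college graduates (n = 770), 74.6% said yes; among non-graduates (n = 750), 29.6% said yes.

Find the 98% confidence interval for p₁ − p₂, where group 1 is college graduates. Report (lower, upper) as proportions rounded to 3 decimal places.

(0.397, 0.503)

The two standard errors are √(0.7460×0.2540/770) = 0.01569 and √(0.2960×0.7040/750) = 0.01667.
Because the samples are independent, SE_diff = √(0.01569² + 0.01667²) = 0.02289.
Using z* = 2.326 for 98%, ME = 2.326 × 0.02289 = 0.05324.
p̂₁ − p̂₂ = 0.4500; interval 0.4500 ± 0.05324 gives (0.397, 0.503).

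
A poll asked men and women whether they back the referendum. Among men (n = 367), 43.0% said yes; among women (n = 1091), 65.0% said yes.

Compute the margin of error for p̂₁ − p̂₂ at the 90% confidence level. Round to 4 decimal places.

The two standard errors are √(0.4300×0.5700/367) = 0.02584 and √(0.6500×0.3500/1091) = 0.01444.
Because the samples are independent, SE_diff = √(0.02584² + 0.01444²) = 0.02960.
Using z* = 1.645 for 90%, ME = 1.645 × 0.02960 = 0.04869.

0.0487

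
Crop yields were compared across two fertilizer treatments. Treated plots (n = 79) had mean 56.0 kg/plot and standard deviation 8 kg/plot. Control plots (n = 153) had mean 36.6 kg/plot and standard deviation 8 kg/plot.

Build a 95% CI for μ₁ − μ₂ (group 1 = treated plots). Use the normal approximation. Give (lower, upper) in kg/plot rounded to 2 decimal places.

Per-group SEs: s₁/√n₁ = 8/√79 = 0.9001, s₂/√n₂ = 8/√153 = 0.6468.
Unpooled SE of the difference: √(0.81018001 + 0.41835024) = 1.1084.
Margin of error = z* · SE = 1.960 × 1.1084 = 2.1725.
x̄₁ − x̄₂ = 56.0 − 36.6 = 19.4000.
CI: 19.4000 ± 2.1725 = (17.23, 21.57).

(17.23, 21.57)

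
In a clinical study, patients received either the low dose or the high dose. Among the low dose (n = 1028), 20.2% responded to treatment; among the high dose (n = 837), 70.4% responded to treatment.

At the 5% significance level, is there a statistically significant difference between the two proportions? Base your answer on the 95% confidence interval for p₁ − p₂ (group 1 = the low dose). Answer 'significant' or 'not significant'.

The two standard errors are √(0.2020×0.7980/1028) = 0.01252 and √(0.7040×0.2960/837) = 0.01578.
Because the samples are independent, SE_diff = √(0.01252² + 0.01578²) = 0.02014.
Using z* = 1.960 for 95%, ME = 1.960 × 0.02014 = 0.03947.
p̂₁ − p̂₂ = -0.5020; interval -0.5020 ± 0.03947 gives (-0.54147, -0.46253).
The interval (-0.54147, -0.46253) does not contain 0, so the difference is significant.

significant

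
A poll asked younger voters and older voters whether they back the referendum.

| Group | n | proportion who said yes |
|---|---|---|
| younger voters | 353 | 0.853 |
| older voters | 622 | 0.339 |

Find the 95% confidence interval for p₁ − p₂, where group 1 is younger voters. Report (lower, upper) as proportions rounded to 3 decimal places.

(0.462, 0.566)

The two standard errors are √(0.8530×0.1470/353) = 0.01885 and √(0.3390×0.6610/622) = 0.01898.
Because the samples are independent, SE_diff = √(0.01885² + 0.01898²) = 0.02675.
Using z* = 1.960 for 95%, ME = 1.960 × 0.02675 = 0.05243.
p̂₁ − p̂₂ = 0.5140; interval 0.5140 ± 0.05243 gives (0.462, 0.566).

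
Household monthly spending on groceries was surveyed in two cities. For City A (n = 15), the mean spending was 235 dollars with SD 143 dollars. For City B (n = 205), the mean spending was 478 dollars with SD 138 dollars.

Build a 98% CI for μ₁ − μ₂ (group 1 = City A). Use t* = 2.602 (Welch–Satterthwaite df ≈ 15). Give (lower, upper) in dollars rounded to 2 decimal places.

(-342.29, -143.71)

Per-group SEs: s₁/√n₁ = 143/√15 = 36.9224, s₂/√n₂ = 138/√205 = 9.6383.
Unpooled SE of the difference: √(1363.26362176 + 92.89682689) = 38.1597.
Margin of error = t* · SE = 2.602 × 38.1597 = 99.2915.
x̄₁ − x̄₂ = 235 − 478 = -243.0000.
CI: -243.0000 ± 99.2915 = (-342.29, -143.71).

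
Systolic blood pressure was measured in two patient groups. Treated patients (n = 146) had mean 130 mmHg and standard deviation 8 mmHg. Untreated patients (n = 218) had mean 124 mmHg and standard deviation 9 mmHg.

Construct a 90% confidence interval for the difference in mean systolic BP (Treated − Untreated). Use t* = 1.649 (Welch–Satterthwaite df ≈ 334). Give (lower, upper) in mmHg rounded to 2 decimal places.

Per-group SEs: s₁/√n₁ = 8/√146 = 0.6621, s₂/√n₂ = 9/√218 = 0.6096.
Unpooled SE of the difference: √(0.43837641 + 0.37161216) = 0.9000.
Margin of error = t* · SE = 1.649 × 0.9000 = 1.4841.
x̄₁ − x̄₂ = 130 − 124 = 6.0000.
CI: 6.0000 ± 1.4841 = (4.52, 7.48).

(4.52, 7.48)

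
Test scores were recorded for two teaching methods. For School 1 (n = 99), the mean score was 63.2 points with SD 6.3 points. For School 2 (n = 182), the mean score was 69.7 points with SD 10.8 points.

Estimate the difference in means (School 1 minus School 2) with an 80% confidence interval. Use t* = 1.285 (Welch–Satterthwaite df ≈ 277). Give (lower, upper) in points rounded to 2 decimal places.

Standard errors of each mean: 6.3/√99 = 0.6332 and 10.8/√182 = 0.8005.
SE(x̄₁ − x̄₂) = √(0.6332² + 0.8005²) = 1.0207 for independent samples with unequal variances.
With t* = 1.285, the margin is 1.285 × 1.0207 = 1.3116.
x̄₁ − x̄₂ = 63.2 − 69.7 = -6.5000; the interval is -6.5000 ± 1.3116 = (-7.81, -5.19).

(-7.81, -5.19)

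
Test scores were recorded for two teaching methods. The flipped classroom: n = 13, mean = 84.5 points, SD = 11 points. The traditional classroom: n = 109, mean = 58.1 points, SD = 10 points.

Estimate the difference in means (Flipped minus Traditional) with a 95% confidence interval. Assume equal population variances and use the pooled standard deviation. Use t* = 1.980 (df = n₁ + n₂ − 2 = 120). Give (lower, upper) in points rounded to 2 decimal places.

Pooled variance s_p² = [12·11² + 108·10²] / (13+109−2) = 102.1000, so s_p = 10.1045.
SE_diff = s_p·√(1/n₁ + 1/n₂) = 10.1045·√(1/13 + 1/109) = 2.9649.
t* = 1.980; margin = 1.980 × 2.9649 = 5.8705.
Difference = 84.5 − 58.1 = 26.4000.
26.4000 ± 5.8705 → (20.53, 32.27).

(20.53, 32.27)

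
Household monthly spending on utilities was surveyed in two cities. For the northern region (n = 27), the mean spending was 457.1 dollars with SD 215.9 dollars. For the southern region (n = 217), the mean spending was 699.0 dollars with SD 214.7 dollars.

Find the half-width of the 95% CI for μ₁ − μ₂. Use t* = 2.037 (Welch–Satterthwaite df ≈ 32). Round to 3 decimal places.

Per-group SEs: s₁/√n₁ = 215.9/√27 = 41.5500, s₂/√n₂ = 214.7/√217 = 14.5748.
Unpooled SE of the difference: √(1726.4025 + 212.42479504) = 44.0321.
Margin of error = t* · SE = 2.037 × 44.0321 = 89.6934.

89.693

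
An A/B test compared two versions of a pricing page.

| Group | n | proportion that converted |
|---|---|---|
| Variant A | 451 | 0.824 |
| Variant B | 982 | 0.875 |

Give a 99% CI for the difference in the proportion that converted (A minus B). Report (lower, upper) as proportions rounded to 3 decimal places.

(-0.105, 0.003)

SE₁ = √(p̂₁(1−p̂₁)/n₁) = √(0.8240·0.1760/451) = 0.01793; SE₂ = √(0.8750·0.1250/982) = 0.01055.
Independent samples: SE of the difference = √(SE₁² + SE₂²) = √(0.0003214849 + 0.0001113025) = 0.02080.
z* for 99% confidence is 2.576, so the margin of error is 2.576 × 0.02080 = 0.05358.
Point estimate p̂₁ − p̂₂ = 0.8240 − 0.8750 = -0.0510.
-0.0510 ± 0.05358 → (-0.105, 0.003).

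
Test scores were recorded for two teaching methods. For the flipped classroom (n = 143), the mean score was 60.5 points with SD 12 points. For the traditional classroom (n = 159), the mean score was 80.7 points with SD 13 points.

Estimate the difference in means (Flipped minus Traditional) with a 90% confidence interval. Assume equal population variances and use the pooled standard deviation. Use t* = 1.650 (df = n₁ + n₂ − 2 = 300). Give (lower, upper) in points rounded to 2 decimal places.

s_p = √[((n₁−1)s₁² + (n₂−1)s₂²)/(n₁+n₂−2)] = √[(142·12² + 158·13²)/300] = 12.5366.
SE = 12.5366·√(1/143 + 1/159) = 1.4448.
With t* = 1.650, margin = 1.650 × 1.4448 = 2.3839.
x̄₁ − x̄₂ = 60.5 − 80.7 = -20.2000; interval -20.2000 ± 2.3839 = (-22.58, -17.82).

(-22.58, -17.82)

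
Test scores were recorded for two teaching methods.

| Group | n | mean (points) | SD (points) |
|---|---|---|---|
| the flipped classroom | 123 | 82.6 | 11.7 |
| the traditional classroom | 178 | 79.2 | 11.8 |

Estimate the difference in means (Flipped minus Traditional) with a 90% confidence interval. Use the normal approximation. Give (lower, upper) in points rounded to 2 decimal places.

(1.14, 5.66)

Standard errors of each mean: 11.7/√123 = 1.0550 and 11.8/√178 = 0.8844.
SE(x̄₁ − x̄₂) = √(1.0550² + 0.8844²) = 1.3767 for independent samples with unequal variances.
With z* = 1.645, the margin is 1.645 × 1.3767 = 2.2647.
x̄₁ − x̄₂ = 82.6 − 79.2 = 3.4000; the interval is 3.4000 ± 2.2647 = (1.14, 5.66).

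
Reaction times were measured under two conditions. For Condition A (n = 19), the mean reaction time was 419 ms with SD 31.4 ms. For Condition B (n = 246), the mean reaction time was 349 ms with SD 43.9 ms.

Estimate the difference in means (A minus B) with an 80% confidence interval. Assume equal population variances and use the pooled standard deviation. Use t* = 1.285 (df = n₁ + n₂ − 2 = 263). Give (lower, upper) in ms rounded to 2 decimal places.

s_p = √[((n₁−1)s₁² + (n₂−1)s₂²)/(n₁+n₂−2)] = √[(18·31.4² + 245·43.9²)/263] = 43.1600.
SE = 43.1600·√(1/19 + 1/246) = 10.2769.
With t* = 1.285, margin = 1.285 × 10.2769 = 13.2058.
x̄₁ − x̄₂ = 419 − 349 = 70.0000; interval 70.0000 ± 13.2058 = (56.79, 83.21).

(56.79, 83.21)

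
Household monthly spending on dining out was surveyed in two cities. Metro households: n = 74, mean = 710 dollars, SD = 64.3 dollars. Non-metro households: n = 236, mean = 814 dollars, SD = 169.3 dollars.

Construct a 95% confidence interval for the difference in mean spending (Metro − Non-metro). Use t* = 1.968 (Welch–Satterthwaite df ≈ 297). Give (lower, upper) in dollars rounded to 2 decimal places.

(-130.21, -77.79)

SE₁ = s₁/√n₁ = 64.3/√74 = 7.4747; SE₂ = 169.3/√236 = 11.0205.
Independent samples, unequal variances: SE_diff = √(SE₁² + SE₂²) = √(55.87114009 + 121.45142025) = 13.3163.
t* = 1.968, so margin of error = 1.968 × 13.3163 = 26.2065.
Difference in means = 710 − 814 = -104.0000.
-104.0000 ± 26.2065 → (-130.21, -77.79).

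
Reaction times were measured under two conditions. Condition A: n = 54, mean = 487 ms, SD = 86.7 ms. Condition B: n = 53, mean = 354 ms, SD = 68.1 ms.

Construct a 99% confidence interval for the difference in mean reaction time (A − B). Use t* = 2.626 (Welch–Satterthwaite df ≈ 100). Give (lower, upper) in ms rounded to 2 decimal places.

(93.46, 172.54)

Per-group SEs: s₁/√n₁ = 86.7/√54 = 11.7984, s₂/√n₂ = 68.1/√53 = 9.3543.
Unpooled SE of the difference: √(139.20224256 + 87.50292849) = 15.0567.
Margin of error = t* · SE = 2.626 × 15.0567 = 39.5389.
x̄₁ − x̄₂ = 487 − 354 = 133.0000.
CI: 133.0000 ± 39.5389 = (93.46, 172.54).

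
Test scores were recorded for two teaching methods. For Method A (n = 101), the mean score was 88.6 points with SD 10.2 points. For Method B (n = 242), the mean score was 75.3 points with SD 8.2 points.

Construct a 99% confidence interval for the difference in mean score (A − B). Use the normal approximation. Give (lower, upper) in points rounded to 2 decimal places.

Per-group SEs: s₁/√n₁ = 10.2/√101 = 1.0149, s₂/√n₂ = 8.2/√242 = 0.5271.
Unpooled SE of the difference: √(1.03002201 + 0.27783441) = 1.1436.
Margin of error = z* · SE = 2.576 × 1.1436 = 2.9459.
x̄₁ − x̄₂ = 88.6 − 75.3 = 13.3000.
CI: 13.3000 ± 2.9459 = (10.35, 16.25).

(10.35, 16.25)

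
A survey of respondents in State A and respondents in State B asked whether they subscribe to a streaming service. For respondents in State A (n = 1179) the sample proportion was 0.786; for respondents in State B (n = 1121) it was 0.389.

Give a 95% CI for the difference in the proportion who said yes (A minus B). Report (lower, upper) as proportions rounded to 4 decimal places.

(0.3601, 0.4339)

The two standard errors are √(0.7860×0.2140/1179) = 0.01194 and √(0.3890×0.6110/1121) = 0.01456.
Because the samples are independent, SE_diff = √(0.01194² + 0.01456²) = 0.01883.
Using z* = 1.960 for 95%, ME = 1.960 × 0.01883 = 0.03691.
p̂₁ − p̂₂ = 0.3970; interval 0.3970 ± 0.03691 gives (0.3601, 0.4339).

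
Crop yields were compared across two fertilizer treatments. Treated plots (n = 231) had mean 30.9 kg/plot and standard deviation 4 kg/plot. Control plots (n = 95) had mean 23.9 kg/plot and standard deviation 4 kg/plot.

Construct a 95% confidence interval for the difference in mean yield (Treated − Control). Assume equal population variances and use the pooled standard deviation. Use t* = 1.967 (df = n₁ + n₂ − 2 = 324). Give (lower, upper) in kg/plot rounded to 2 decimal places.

Pooled variance s_p² = [230·4² + 94·4²] / (231+95−2) = 16.0000, so s_p = 4.0000.
SE_diff = s_p·√(1/n₁ + 1/n₂) = 4.0000·√(1/231 + 1/95) = 0.4875.
t* = 1.967; margin = 1.967 × 0.4875 = 0.9589.
Difference = 30.9 − 23.9 = 7.0000.
7.0000 ± 0.9589 → (6.04, 7.96).

(6.04, 7.96)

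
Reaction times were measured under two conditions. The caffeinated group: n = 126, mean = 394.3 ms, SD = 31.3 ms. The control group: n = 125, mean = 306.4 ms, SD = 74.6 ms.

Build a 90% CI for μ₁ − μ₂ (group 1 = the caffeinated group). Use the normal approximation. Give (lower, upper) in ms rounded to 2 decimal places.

(76.00, 99.80)

SE₁ = s₁/√n₁ = 31.3/√126 = 2.7884; SE₂ = 74.6/√125 = 6.6724.
Independent samples, unequal variances: SE_diff = √(SE₁² + SE₂²) = √(7.77517456 + 44.52092176) = 7.2316.
z* = 1.645, so margin of error = 1.645 × 7.2316 = 11.8960.
Difference in means = 394.3 − 306.4 = 87.9000.
87.9000 ± 11.8960 → (76.00, 99.80).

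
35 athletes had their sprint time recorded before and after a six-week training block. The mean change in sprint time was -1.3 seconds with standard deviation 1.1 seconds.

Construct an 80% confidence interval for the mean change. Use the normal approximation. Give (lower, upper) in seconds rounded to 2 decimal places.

(-1.54, -1.06)

Paired design: SE = s_d/√n = 1.1/√35 = 0.1859.
z* = 1.282; margin of error = 1.282 × 0.1859 = 0.2383.
-1.3 ± 0.2383 → (-1.54, -1.06).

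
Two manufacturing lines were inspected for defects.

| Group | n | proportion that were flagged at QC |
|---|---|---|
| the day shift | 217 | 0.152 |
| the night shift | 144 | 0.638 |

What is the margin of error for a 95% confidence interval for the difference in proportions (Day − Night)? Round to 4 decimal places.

SE₁ = √(p̂₁(1−p̂₁)/n₁) = √(0.1520·0.8480/217) = 0.02437; SE₂ = √(0.6380·0.3620/144) = 0.04005.
Independent samples: SE of the difference = √(SE₁² + SE₂²) = √(0.0005938969 + 0.0016040025) = 0.04688.
z* for 95% confidence is 1.960, so the margin of error is 1.960 × 0.04688 = 0.09188.

0.0919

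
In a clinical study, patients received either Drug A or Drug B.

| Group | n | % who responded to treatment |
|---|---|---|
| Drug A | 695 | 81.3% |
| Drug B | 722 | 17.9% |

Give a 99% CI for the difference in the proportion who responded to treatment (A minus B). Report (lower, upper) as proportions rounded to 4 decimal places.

(0.5811, 0.6869)

The two standard errors are √(0.8130×0.1870/695) = 0.01479 and √(0.1790×0.8210/722) = 0.01427.
Because the samples are independent, SE_diff = √(0.01479² + 0.01427²) = 0.02055.
Using z* = 2.576 for 99%, ME = 2.576 × 0.02055 = 0.05294.
p̂₁ − p̂₂ = 0.6340; interval 0.6340 ± 0.05294 gives (0.5811, 0.6869).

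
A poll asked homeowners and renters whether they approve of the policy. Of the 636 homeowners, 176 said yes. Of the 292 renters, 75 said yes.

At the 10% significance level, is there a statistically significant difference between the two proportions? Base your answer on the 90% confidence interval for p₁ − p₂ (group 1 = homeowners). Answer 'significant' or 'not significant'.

Sample proportions: 176/636 = 0.2767, 75/292 = 0.2568.
Each SE is √(p̂(1−p̂)/n): √(0.2767·0.7233/636) = 0.01774 and √(0.2568·0.7432/292) = 0.02557.
SE(p̂₁ − p̂₂) = √(SE₁² + SE₂²) = √(0.0003147076 + 0.0006538249) = 0.03112, since the two samples are independent.
At 90% confidence z* = 1.645; margin = 1.645 × 0.03112 = 0.05119.
The difference is 0.2767 − 0.2568 = 0.0199, so the interval is 0.0199 ± 0.05119 = (-0.03129, 0.07109).
The interval (-0.03129, 0.07109) contains 0, so the difference is not significant.

not significant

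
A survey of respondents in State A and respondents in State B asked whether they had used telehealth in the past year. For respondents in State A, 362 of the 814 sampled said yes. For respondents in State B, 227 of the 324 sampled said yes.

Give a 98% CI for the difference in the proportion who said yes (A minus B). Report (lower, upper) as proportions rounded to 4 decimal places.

(-0.3276, -0.1842)

First, p̂₁ = 362/814 = 0.4447; p̂₂ = 227/324 = 0.7006.
The two standard errors are √(0.4447×0.5553/814) = 0.01742 and √(0.7006×0.2994/324) = 0.02544.
Because the samples are independent, SE_diff = √(0.01742² + 0.02544²) = 0.03083.
Using z* = 2.326 for 98%, ME = 2.326 × 0.03083 = 0.07171.
p̂₁ − p̂₂ = -0.2559; interval -0.2559 ± 0.07171 gives (-0.3276, -0.1842).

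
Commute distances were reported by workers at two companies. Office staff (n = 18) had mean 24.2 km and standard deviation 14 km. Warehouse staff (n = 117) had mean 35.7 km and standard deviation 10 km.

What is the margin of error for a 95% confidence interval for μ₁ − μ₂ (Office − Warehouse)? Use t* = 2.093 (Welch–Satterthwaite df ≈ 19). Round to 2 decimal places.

7.17

SE₁ = s₁/√n₁ = 14/√18 = 3.2998; SE₂ = 10/√117 = 0.9245.
Independent samples, unequal variances: SE_diff = √(SE₁² + SE₂²) = √(10.88868004 + 0.85470025) = 3.4269.
t* = 2.093, so margin of error = 2.093 × 3.4269 = 7.1725.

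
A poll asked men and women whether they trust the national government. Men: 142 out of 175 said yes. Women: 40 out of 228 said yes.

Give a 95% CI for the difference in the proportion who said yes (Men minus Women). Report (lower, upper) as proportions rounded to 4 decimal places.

(0.5599, 0.7121)

p̂₁ = 142/175 = 0.8114 and p̂₂ = 40/228 = 0.1754.
SE₁ = √(p̂₁(1−p̂₁)/n₁) = √(0.8114·0.1886/175) = 0.02957; SE₂ = √(0.1754·0.8246/228) = 0.02519.
Independent samples: SE of the difference = √(SE₁² + SE₂²) = √(0.0008743849 + 0.0006345361) = 0.03884.
z* for 95% confidence is 1.960, so the margin of error is 1.960 × 0.03884 = 0.07613.
Point estimate p̂₁ − p̂₂ = 0.8114 − 0.1754 = 0.6360.
0.6360 ± 0.07613 → (0.5599, 0.7121).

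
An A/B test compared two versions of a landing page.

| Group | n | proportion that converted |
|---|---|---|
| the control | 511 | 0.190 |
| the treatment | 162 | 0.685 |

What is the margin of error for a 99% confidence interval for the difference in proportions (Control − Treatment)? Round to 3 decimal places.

Each SE is √(p̂(1−p̂)/n): √(0.1900·0.8100/511) = 0.01735 and √(0.6850·0.3150/162) = 0.03650.
SE(p̂₁ − p̂₂) = √(SE₁² + SE₂²) = √(0.0003010225 + 0.00133225) = 0.04041, since the two samples are independent.
At 99% confidence z* = 2.576; margin = 2.576 × 0.04041 = 0.10410.

0.104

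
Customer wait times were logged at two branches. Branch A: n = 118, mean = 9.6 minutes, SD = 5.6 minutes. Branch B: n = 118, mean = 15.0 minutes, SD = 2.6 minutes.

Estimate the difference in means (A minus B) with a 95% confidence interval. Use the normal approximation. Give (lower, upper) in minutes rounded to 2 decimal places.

SE₁ = s₁/√n₁ = 5.6/√118 = 0.5155; SE₂ = 2.6/√118 = 0.2393.
Independent samples, unequal variances: SE_diff = √(SE₁² + SE₂²) = √(0.26574025 + 0.05726449) = 0.5683.
z* = 1.960, so margin of error = 1.960 × 0.5683 = 1.1139.
Difference in means = 9.6 − 15.0 = -5.4000.
-5.4000 ± 1.1139 → (-6.51, -4.29).

(-6.51, -4.29)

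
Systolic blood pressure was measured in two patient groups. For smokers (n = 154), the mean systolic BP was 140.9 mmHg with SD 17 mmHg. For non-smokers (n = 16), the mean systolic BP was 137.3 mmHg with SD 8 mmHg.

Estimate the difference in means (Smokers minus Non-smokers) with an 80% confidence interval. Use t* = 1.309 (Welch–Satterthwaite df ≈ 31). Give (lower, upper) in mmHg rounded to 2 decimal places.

(0.43, 6.77)

SE₁ = s₁/√n₁ = 17/√154 = 1.3699; SE₂ = 8/√16 = 2.0000.
Independent samples, unequal variances: SE_diff = √(SE₁² + SE₂²) = √(1.87662601 + 4.0) = 2.4242.
t* = 1.309, so margin of error = 1.309 × 2.4242 = 3.1733.
Difference in means = 140.9 − 137.3 = 3.6000.
3.6000 ± 3.1733 → (0.43, 6.77).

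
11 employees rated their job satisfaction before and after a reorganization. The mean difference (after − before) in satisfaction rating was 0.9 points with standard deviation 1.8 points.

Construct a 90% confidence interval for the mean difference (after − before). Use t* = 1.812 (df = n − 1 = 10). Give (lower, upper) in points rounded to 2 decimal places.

(-0.08, 1.88)

Paired design: SE = s_d/√n = 1.8/√11 = 0.5427.
t* = 1.812; margin of error = 1.812 × 0.5427 = 0.9834.
0.9 ± 0.9834 → (-0.08, 1.88).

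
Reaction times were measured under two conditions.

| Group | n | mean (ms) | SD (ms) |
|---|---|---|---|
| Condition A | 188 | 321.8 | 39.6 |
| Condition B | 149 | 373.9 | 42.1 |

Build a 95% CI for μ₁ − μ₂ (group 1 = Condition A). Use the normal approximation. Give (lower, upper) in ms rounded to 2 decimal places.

Per-group SEs: s₁/√n₁ = 39.6/√188 = 2.8881, s₂/√n₂ = 42.1/√149 = 3.4490.
Unpooled SE of the difference: √(8.34112161 + 11.895601) = 4.4985.
Margin of error = z* · SE = 1.960 × 4.4985 = 8.8171.
x̄₁ − x̄₂ = 321.8 − 373.9 = -52.1000.
CI: -52.1000 ± 8.8171 = (-60.92, -43.28).

(-60.92, -43.28)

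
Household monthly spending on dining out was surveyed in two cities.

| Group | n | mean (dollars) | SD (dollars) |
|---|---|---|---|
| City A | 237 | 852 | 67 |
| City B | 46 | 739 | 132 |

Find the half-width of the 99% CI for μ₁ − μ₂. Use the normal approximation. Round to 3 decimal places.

51.373

Per-group SEs: s₁/√n₁ = 67/√237 = 4.3521, s₂/√n₂ = 132/√46 = 19.4623.
Unpooled SE of the difference: √(18.94077441 + 378.78112129) = 19.9430.
Margin of error = z* · SE = 2.576 × 19.9430 = 51.3732.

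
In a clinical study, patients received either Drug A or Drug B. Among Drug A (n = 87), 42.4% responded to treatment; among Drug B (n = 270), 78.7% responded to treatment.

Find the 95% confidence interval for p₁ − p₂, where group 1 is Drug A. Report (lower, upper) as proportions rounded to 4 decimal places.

(-0.4778, -0.2482)

SE₁ = √(p̂₁(1−p̂₁)/n₁) = √(0.4240·0.5760/87) = 0.05298; SE₂ = √(0.7870·0.2130/270) = 0.02492.
Independent samples: SE of the difference = √(SE₁² + SE₂²) = √(0.0028068804 + 0.0006210064) = 0.05855.
z* for 95% confidence is 1.960, so the margin of error is 1.960 × 0.05855 = 0.11476.
Point estimate p̂₁ − p̂₂ = 0.4240 − 0.7870 = -0.3630.
-0.3630 ± 0.11476 → (-0.4778, -0.2482).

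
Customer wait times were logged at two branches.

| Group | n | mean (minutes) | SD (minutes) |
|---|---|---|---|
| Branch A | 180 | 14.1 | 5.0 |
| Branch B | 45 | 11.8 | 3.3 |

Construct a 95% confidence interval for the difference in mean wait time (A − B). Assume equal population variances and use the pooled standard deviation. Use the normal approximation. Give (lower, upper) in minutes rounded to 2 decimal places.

Pooled variance s_p² = [179·5.0² + 44·3.3²] / (180+45−2) = 22.2160, so s_p = 4.7134.
SE_diff = s_p·√(1/n₁ + 1/n₂) = 4.7134·√(1/180 + 1/45) = 0.7856.
z* = 1.960; margin = 1.960 × 0.7856 = 1.5398.
Difference = 14.1 − 11.8 = 2.3000.
2.3000 ± 1.5398 → (0.76, 3.84).

(0.76, 3.84)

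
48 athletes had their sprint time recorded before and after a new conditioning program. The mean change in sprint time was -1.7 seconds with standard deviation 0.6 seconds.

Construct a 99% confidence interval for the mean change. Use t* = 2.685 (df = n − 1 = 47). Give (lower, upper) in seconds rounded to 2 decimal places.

(-1.93, -1.47)

This is a matched-pairs design, so SE = s_d/√n = 0.6/√48 = 0.0866.
Margin = 2.685 × 0.0866 = 0.2325; the interval is -1.7 ± 0.2325 = (-1.93, -1.47).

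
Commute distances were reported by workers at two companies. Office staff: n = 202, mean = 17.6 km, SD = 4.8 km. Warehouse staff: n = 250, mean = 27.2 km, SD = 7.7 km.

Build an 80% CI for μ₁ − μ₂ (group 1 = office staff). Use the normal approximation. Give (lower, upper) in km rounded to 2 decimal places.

SE₁ = s₁/√n₁ = 4.8/√202 = 0.3377; SE₂ = 7.7/√250 = 0.4870.
Independent samples, unequal variances: SE_diff = √(SE₁² + SE₂²) = √(0.11404129 + 0.237169) = 0.5926.
z* = 1.282, so margin of error = 1.282 × 0.5926 = 0.7597.
Difference in means = 17.6 − 27.2 = -9.6000.
-9.6000 ± 0.7597 → (-10.36, -8.84).

(-10.36, -8.84)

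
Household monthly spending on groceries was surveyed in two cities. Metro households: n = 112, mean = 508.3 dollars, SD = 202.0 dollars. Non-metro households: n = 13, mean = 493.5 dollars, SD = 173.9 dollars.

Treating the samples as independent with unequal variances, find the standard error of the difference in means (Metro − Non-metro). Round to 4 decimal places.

Standard errors of each mean: 202.0/√112 = 19.0872 and 173.9/√13 = 48.2312.
SE(x̄₁ − x̄₂) = √(19.0872² + 48.2312²) = 51.8707 for independent samples with unequal variances.

51.8707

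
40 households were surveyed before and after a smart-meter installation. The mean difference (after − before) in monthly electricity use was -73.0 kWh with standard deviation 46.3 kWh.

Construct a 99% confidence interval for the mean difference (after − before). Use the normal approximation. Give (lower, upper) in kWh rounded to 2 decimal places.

(-91.86, -54.14)

Paired design: SE = s_d/√n = 46.3/√40 = 7.3207.
z* = 2.576; margin of error = 2.576 × 7.3207 = 18.8581.
-73.0 ± 18.8581 → (-91.86, -54.14).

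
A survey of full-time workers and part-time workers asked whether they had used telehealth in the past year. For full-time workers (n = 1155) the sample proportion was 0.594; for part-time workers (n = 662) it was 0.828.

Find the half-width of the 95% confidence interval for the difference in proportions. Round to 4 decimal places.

SE₁ = √(p̂₁(1−p̂₁)/n₁) = √(0.5940·0.4060/1155) = 0.01445; SE₂ = √(0.8280·0.1720/662) = 0.01467.
Independent samples: SE of the difference = √(SE₁² + SE₂²) = √(0.0002088025 + 0.0002152089) = 0.02059.
z* for 95% confidence is 1.960, so the margin of error is 1.960 × 0.02059 = 0.04036.

0.0404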